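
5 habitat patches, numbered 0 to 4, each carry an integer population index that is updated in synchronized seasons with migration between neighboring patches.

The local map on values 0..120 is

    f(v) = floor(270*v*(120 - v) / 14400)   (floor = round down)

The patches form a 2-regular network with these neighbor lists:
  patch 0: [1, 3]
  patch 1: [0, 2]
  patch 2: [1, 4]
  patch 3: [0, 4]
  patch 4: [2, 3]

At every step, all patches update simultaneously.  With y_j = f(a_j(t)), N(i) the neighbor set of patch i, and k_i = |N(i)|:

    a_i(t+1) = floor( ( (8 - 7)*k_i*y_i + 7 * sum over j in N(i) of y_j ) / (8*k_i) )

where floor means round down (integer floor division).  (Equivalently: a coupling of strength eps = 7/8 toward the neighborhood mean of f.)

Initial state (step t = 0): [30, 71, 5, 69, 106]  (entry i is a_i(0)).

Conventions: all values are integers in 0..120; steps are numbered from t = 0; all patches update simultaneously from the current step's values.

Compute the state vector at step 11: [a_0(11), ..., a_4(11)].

Simulating step by step:
t=0: [30, 71, 5, 69, 106]
t=1: [63, 34, 41, 41, 36]
t=2: [58, 62, 55, 61, 59]
t=3: [67, 67, 67, 67, 67]
t=4: [66, 66, 66, 66, 66]
t=5: [66, 66, 66, 66, 66]
t=6: [66, 66, 66, 66, 66]
t=7: [66, 66, 66, 66, 66]
t=8: [66, 66, 66, 66, 66]
t=9: [66, 66, 66, 66, 66]
t=10: [66, 66, 66, 66, 66]
t=11: [66, 66, 66, 66, 66]

Answer: [66, 66, 66, 66, 66]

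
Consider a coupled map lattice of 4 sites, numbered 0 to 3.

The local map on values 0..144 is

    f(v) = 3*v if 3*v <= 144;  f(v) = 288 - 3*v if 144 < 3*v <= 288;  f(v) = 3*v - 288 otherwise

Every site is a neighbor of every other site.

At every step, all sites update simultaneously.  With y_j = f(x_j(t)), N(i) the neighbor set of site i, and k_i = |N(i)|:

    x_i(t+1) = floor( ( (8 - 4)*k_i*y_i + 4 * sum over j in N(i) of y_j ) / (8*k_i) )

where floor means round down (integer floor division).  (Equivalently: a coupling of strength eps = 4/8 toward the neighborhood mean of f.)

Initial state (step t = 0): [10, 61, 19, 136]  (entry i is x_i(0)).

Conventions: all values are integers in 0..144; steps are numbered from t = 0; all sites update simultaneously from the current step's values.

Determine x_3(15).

Simulating step by step:
t=0: [10, 61, 19, 136]
t=1: [62, 87, 71, 92]
t=2: [70, 45, 61, 40]
t=3: [99, 118, 108, 113]
t=4: [30, 49, 39, 44]
t=5: [110, 127, 119, 124]
t=6: [62, 79, 71, 76]
t=7: [82, 65, 73, 68]
t=8: [62, 79, 71, 76]
t=9: [82, 65, 73, 68]
t=10: [62, 79, 71, 76]
t=11: [82, 65, 73, 68]
t=12: [62, 79, 71, 76]
t=13: [82, 65, 73, 68]
t=14: [62, 79, 71, 76]
t=15: [82, 65, 73, 68]

Answer: x_3(15) = 68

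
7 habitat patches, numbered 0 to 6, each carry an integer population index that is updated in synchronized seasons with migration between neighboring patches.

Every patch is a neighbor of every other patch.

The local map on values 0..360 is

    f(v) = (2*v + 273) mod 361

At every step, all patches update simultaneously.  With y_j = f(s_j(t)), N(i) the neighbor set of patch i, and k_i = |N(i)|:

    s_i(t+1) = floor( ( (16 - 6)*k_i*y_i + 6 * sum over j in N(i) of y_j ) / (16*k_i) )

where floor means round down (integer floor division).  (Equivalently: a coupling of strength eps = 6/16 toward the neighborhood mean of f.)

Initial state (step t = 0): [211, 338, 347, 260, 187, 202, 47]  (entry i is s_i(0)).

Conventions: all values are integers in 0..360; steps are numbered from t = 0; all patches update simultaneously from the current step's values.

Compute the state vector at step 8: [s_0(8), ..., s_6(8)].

Simulating step by step:
t=0: [211, 338, 347, 260, 187, 202, 47]
t=1: [280, 220, 230, 132, 253, 270, 96]
t=2: [118, 254, 62, 155, 88, 107, 114]
t=3: [134, 84, 71, 176, 100, 122, 129]
t=4: [164, 108, 93, 212, 126, 151, 159]
t=5: [223, 160, 143, 277, 180, 208, 217]
t=6: [316, 245, 226, 174, 267, 299, 309]
t=7: [158, 78, 57, 201, 103, 139, 150]
t=8: [200, 110, 86, 248, 138, 179, 191]

Answer: [200, 110, 86, 248, 138, 179, 191]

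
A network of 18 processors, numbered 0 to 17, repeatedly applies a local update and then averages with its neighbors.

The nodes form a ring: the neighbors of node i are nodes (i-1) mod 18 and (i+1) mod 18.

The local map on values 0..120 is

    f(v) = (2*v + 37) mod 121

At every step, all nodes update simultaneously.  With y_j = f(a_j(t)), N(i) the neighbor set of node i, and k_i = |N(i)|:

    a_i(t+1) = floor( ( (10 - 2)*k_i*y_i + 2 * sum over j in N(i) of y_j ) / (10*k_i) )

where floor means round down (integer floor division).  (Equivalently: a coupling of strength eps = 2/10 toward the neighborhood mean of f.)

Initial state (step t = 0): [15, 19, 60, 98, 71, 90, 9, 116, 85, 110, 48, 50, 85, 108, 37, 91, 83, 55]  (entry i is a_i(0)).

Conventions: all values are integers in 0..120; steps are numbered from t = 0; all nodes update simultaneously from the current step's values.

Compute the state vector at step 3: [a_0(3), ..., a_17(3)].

Answer: [23, 22, 82, 100, 47, 66, 18, 88, 58, 62, 48, 63, 50, 84, 24, 14, 70, 96]

Derivation:
t=0: [15, 19, 60, 98, 71, 90, 9, 116, 85, 110, 48, 50, 85, 108, 37, 91, 83, 55]
t=1: [63, 70, 47, 99, 67, 88, 56, 35, 73, 21, 12, 22, 71, 28, 99, 97, 78, 35]
t=2: [49, 50, 25, 97, 60, 81, 42, 94, 68, 75, 64, 76, 63, 91, 111, 106, 79, 97]
t=3: [23, 22, 82, 100, 47, 66, 18, 88, 58, 62, 48, 63, 50, 84, 24, 14, 70, 96]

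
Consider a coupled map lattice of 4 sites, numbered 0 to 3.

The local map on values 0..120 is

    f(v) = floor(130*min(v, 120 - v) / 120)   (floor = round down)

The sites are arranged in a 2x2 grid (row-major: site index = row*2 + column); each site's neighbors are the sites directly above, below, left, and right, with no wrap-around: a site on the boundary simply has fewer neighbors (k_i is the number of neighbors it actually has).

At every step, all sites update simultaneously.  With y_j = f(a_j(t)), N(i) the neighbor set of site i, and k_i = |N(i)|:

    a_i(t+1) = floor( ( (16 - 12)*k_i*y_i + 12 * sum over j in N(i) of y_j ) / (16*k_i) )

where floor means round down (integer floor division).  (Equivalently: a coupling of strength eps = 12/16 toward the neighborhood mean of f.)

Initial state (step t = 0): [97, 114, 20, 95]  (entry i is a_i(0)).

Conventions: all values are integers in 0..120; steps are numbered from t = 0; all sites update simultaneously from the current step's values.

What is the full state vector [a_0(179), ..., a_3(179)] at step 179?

Simulating step by step:
t=0: [97, 114, 20, 95]
t=1: [16, 20, 24, 16]
t=2: [21, 18, 19, 21]
t=3: [20, 21, 21, 20]
t=4: [21, 21, 21, 21]
t=5: [22, 22, 22, 22]
t=6: [23, 23, 23, 23]
t=7: [24, 24, 24, 24]
t=8: [26, 26, 26, 26]
t=9: [28, 28, 28, 28]
t=10: [30, 30, 30, 30]
t=11: [32, 32, 32, 32]
t=12: [34, 34, 34, 34]
t=13: [36, 36, 36, 36]
t=14: [39, 39, 39, 39]
t=15: [42, 42, 42, 42]
t=16: [45, 45, 45, 45]
t=17: [48, 48, 48, 48]
t=18: [52, 52, 52, 52]
t=19: [56, 56, 56, 56]
t=20: [60, 60, 60, 60]
t=21: [65, 65, 65, 65]
t=22: [59, 59, 59, 59]
t=23: [63, 63, 63, 63]
t=24: [61, 61, 61, 61]
t=25: [63, 63, 63, 63]

Answer: [63, 63, 63, 63]
Key observation: The state at step 23, [63, 63, 63, 63], reappears at step 25: the system is in a cycle of period 2 from step 23 on.  Therefore the state at step 179 equals the state at step 23 + ((179 - 23) mod 2) = 23, which is [63, 63, 63, 63].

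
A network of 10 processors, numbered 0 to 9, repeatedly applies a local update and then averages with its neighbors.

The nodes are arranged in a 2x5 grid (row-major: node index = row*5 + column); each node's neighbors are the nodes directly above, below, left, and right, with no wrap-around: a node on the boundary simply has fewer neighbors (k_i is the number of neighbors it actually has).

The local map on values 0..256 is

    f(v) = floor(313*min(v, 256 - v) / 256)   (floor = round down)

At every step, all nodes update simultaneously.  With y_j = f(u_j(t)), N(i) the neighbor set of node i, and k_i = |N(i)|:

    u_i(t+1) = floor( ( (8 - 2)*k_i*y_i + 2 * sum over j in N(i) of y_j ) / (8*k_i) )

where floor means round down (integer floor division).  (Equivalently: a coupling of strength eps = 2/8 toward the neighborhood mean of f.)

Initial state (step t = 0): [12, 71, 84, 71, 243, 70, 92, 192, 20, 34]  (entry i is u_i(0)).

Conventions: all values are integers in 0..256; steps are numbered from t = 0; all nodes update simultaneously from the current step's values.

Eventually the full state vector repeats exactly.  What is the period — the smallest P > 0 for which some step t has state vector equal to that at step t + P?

Simulating step by step:
t=0: [12, 71, 84, 71, 243, 70, 92, 192, 20, 34]
t=1: [31, 83, 97, 76, 27, 79, 104, 78, 35, 35]
t=2: [52, 99, 112, 85, 41, 92, 119, 95, 50, 40]
t=3: [76, 119, 130, 97, 56, 110, 137, 115, 68, 49]
t=4: [103, 141, 149, 113, 73, 130, 143, 136, 88, 63]
t=5: [130, 137, 132, 130, 93, 148, 140, 140, 110, 82]
t=6: [150, 145, 149, 148, 116, 135, 140, 141, 133, 105]
t=7: [132, 134, 131, 134, 138, 144, 140, 140, 145, 132]
t=8: [148, 148, 150, 147, 145, 138, 141, 141, 138, 148]
t=9: [133, 132, 130, 133, 134, 142, 139, 139, 141, 133]
t=10: [148, 150, 152, 149, 149, 140, 143, 143, 141, 148]
t=11: [132, 129, 128, 130, 130, 139, 137, 137, 138, 132]
t=12: [150, 153, 154, 153, 153, 144, 145, 145, 145, 150]
t=13: [129, 126, 125, 125, 125, 135, 134, 134, 133, 129]
t=14: [153, 153, 151, 151, 152, 148, 149, 149, 150, 154]
t=15: [125, 125, 127, 128, 126, 130, 129, 129, 128, 125]
t=16: [152, 152, 154, 155, 154, 153, 154, 155, 155, 152]
t=17: [126, 126, 124, 123, 124, 125, 124, 123, 123, 126]
t=18: [153, 153, 151, 150, 151, 152, 151, 150, 150, 153]
t=19: [125, 125, 127, 128, 127, 126, 127, 128, 128, 125]
t=20: [152, 152, 154, 155, 154, 153, 154, 155, 155, 152]

Answer: 4
Key observation: The state at step 16, [152, 152, 154, 155, 154, 153, 154, 155, 155, 152], reappears at step 20 — and no state repeats earlier — so the cycle the system enters has period 4.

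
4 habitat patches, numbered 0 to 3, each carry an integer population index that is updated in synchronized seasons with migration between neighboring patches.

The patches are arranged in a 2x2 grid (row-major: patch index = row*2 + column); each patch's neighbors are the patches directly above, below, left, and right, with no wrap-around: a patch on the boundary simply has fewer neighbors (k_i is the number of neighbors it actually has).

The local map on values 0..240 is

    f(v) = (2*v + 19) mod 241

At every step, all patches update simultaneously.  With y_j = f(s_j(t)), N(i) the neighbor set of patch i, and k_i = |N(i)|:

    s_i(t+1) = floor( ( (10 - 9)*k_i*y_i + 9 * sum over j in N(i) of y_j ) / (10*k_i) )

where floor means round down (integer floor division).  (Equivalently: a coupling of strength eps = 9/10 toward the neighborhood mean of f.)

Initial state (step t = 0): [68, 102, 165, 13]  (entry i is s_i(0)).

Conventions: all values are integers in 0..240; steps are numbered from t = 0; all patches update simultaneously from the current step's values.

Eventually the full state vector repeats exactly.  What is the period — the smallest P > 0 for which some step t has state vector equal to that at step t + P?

Simulating step by step:
t=0: [68, 102, 165, 13]
t=1: [164, 112, 100, 153]
t=2: [110, 85, 107, 107]
t=3: [213, 231, 235, 213]
t=4: [131, 207, 184, 131]
t=5: [156, 55, 50, 156]
t=6: [120, 93, 92, 120]
t=7: [185, 36, 36, 185]
t=8: [96, 142, 142, 96]
t=9: [76, 196, 196, 76]
t=10: [170, 170, 170, 170]
t=11: [118, 118, 118, 118]
t=12: [14, 14, 14, 14]
t=13: [47, 47, 47, 47]
t=14: [113, 113, 113, 113]
t=15: [4, 4, 4, 4]
t=16: [27, 27, 27, 27]
t=17: [73, 73, 73, 73]
t=18: [165, 165, 165, 165]
t=19: [108, 108, 108, 108]
t=20: [235, 235, 235, 235]
t=21: [7, 7, 7, 7]
t=22: [33, 33, 33, 33]
t=23: [85, 85, 85, 85]
t=24: [189, 189, 189, 189]
t=25: [156, 156, 156, 156]
t=26: [90, 90, 90, 90]
t=27: [199, 199, 199, 199]
t=28: [176, 176, 176, 176]
t=29: [130, 130, 130, 130]
t=30: [38, 38, 38, 38]
t=31: [95, 95, 95, 95]
t=32: [209, 209, 209, 209]
t=33: [196, 196, 196, 196]
t=34: [170, 170, 170, 170]

Answer: 24
Key observation: The state at step 10, [170, 170, 170, 170], reappears at step 34 — and no state repeats earlier — so the cycle the system enters has period 24.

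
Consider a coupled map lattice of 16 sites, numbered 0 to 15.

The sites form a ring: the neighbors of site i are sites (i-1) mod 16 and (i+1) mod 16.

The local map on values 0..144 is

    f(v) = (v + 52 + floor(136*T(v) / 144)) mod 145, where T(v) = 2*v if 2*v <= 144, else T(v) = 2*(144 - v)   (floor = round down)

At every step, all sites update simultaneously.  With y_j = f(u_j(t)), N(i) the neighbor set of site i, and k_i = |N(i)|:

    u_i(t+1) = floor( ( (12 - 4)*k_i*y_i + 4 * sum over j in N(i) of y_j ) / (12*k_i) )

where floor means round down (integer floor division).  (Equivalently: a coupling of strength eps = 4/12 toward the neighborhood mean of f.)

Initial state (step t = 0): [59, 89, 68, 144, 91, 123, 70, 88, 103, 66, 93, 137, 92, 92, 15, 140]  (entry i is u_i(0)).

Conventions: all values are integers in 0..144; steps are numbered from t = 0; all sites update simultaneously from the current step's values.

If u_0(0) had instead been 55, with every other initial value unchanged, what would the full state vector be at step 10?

Simulating step by step:
t=0: [55, 89, 68, 144, 91, 123, 70, 88, 103, 66, 93, 137, 92, 92, 15, 140]
t=1: [68, 94, 93, 67, 85, 80, 100, 99, 90, 95, 89, 70, 90, 96, 88, 62]
t=2: [98, 96, 96, 99, 103, 103, 93, 92, 96, 95, 99, 105, 99, 95, 96, 91]
t=3: [92, 92, 92, 90, 87, 88, 94, 96, 93, 93, 90, 87, 90, 93, 94, 96]
t=4: [96, 97, 97, 99, 100, 99, 95, 93, 95, 96, 98, 100, 98, 96, 94, 94]
t=5: [93, 92, 91, 91, 90, 91, 93, 95, 94, 92, 91, 90, 91, 93, 94, 94]
t=6: [96, 97, 97, 98, 98, 97, 96, 94, 95, 96, 98, 98, 97, 96, 95, 95]
t=7: [93, 92, 91, 91, 91, 92, 93, 94, 94, 92, 91, 91, 92, 93, 93, 93]
t=8: [96, 97, 97, 98, 97, 97, 96, 95, 95, 96, 97, 97, 97, 96, 96, 96]
t=9: [92, 92, 91, 91, 91, 92, 93, 93, 93, 93, 92, 92, 92, 92, 93, 93]
t=10: [96, 97, 97, 98, 97, 97, 96, 96, 96, 96, 96, 97, 97, 96, 96, 96]

Answer: [96, 97, 97, 98, 97, 97, 96, 96, 96, 96, 96, 97, 97, 96, 96, 96]
Key observation: This trace re-runs the system from the modified initial state.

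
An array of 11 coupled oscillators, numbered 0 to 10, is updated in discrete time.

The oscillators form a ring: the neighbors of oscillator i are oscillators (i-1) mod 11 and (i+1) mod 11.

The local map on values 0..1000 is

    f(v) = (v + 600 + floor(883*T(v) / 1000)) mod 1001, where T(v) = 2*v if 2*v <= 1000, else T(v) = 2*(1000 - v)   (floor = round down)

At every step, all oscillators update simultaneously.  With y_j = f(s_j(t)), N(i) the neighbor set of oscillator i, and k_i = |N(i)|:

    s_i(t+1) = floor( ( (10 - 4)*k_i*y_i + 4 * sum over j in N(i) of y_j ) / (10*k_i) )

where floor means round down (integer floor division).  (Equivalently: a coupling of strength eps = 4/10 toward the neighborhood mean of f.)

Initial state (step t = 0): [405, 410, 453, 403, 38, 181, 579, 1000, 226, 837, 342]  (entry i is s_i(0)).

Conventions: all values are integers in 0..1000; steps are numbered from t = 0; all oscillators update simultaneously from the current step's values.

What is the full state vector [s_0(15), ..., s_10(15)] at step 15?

Answer: [771, 771, 771, 772, 772, 772, 771, 771, 771, 771, 771]

Derivation:
t=0: [405, 410, 453, 403, 38, 181, 579, 1000, 226, 837, 342]
t=1: [686, 753, 799, 739, 585, 384, 692, 588, 398, 587, 614]
t=2: [839, 791, 768, 812, 841, 746, 815, 855, 785, 867, 887]
t=3: [722, 755, 766, 745, 739, 767, 744, 726, 739, 709, 695]
t=4: [810, 789, 782, 791, 793, 784, 794, 803, 804, 818, 825]
t=5: [745, 757, 762, 759, 758, 761, 756, 750, 746, 739, 736]
t=6: [793, 786, 782, 782, 783, 783, 785, 789, 793, 797, 799]
t=7: [757, 761, 764, 765, 765, 764, 762, 760, 757, 754, 753]
t=8: [785, 782, 779, 779, 779, 779, 780, 782, 784, 786, 787]
t=9: [763, 765, 767, 768, 768, 767, 766, 765, 763, 762, 762]
t=10: [780, 778, 777, 776, 776, 777, 778, 779, 780, 780, 780]
t=11: [767, 768, 769, 769, 769, 769, 768, 768, 767, 767, 767]
t=12: [776, 776, 775, 775, 775, 775, 775, 776, 776, 777, 777]
t=13: [769, 770, 770, 771, 771, 771, 770, 770, 769, 769, 769]
t=14: [775, 775, 774, 774, 774, 774, 774, 775, 775, 775, 775]
t=15: [771, 771, 771, 772, 772, 772, 771, 771, 771, 771, 771]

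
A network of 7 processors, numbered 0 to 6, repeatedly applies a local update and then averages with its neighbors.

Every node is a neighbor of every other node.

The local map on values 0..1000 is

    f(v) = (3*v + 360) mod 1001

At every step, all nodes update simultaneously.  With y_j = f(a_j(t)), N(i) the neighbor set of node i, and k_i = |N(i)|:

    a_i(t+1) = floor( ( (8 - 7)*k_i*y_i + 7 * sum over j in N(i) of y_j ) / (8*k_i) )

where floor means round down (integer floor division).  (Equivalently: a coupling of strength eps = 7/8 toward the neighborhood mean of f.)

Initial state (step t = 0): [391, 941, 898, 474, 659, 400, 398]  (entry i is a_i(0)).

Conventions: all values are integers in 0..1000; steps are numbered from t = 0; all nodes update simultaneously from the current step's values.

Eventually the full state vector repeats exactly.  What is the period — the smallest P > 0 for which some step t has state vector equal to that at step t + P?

Answer: 5
Key observation: The state at step 3, [275, 275, 275, 275, 275, 275, 275], reappears at step 8 — and no state repeats earlier — so the cycle the system enters has period 5.

Derivation:
t=0: [391, 941, 898, 474, 659, 400, 398]
t=1: [425, 432, 435, 419, 429, 424, 424]
t=2: [639, 639, 639, 640, 639, 639, 639]
t=3: [275, 275, 275, 275, 275, 275, 275]
t=4: [184, 184, 184, 184, 184, 184, 184]
t=5: [912, 912, 912, 912, 912, 912, 912]
t=6: [93, 93, 93, 93, 93, 93, 93]
t=7: [639, 639, 639, 639, 639, 639, 639]
t=8: [275, 275, 275, 275, 275, 275, 275]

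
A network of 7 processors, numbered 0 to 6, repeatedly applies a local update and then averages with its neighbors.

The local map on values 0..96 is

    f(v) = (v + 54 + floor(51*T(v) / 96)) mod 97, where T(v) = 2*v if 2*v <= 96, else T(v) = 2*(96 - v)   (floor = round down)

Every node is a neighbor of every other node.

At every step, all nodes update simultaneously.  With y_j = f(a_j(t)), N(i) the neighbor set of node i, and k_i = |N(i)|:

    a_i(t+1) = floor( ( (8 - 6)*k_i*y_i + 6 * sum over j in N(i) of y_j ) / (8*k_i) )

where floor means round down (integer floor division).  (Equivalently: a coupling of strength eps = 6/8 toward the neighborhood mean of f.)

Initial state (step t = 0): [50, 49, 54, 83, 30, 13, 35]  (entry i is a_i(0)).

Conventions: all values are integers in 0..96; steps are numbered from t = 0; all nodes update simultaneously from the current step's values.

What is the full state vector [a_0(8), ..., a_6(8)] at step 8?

Answer: [55, 55, 55, 55, 55, 55, 55]

Derivation:
t=0: [50, 49, 54, 83, 30, 13, 35]
t=1: [50, 50, 50, 49, 45, 53, 46]
t=2: [53, 53, 53, 53, 53, 53, 53]
t=3: [55, 55, 55, 55, 55, 55, 55]
t=4: [55, 55, 55, 55, 55, 55, 55]
t=5: [55, 55, 55, 55, 55, 55, 55]
t=6: [55, 55, 55, 55, 55, 55, 55]
t=7: [55, 55, 55, 55, 55, 55, 55]
t=8: [55, 55, 55, 55, 55, 55, 55]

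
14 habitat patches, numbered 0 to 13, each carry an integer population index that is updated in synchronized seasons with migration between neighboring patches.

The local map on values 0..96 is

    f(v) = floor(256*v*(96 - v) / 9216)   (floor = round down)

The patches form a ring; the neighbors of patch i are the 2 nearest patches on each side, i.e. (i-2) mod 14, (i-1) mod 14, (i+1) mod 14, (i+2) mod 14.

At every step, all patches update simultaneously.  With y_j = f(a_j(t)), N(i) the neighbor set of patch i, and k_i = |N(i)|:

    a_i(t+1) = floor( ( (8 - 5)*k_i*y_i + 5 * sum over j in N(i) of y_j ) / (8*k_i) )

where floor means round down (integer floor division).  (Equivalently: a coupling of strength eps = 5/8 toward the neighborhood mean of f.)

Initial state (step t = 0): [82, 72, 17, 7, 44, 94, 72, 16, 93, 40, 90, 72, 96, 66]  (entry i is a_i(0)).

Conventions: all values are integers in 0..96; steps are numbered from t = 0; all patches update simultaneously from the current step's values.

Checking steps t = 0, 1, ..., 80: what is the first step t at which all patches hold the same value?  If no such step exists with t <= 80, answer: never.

Simulating step by step:
t=0: [82, 72, 17, 7, 44, 94, 72, 16, 93, 40, 90, 72, 96, 66]  (not all equal)
t=1: [33, 39, 38, 30, 40, 27, 35, 32, 27, 39, 23, 38, 23, 40]  (not all equal)
t=2: [57, 59, 59, 57, 58, 55, 56, 55, 53, 56, 51, 56, 52, 58]  (not all equal)
t=3: [61, 60, 60, 60, 61, 61, 62, 62, 62, 62, 62, 62, 62, 61]  (not all equal)
t=4: [59, 59, 59, 59, 59, 58, 58, 58, 58, 58, 58, 58, 58, 58]  (not all equal)
t=5: [60, 60, 60, 60, 60, 60, 60, 61, 61, 61, 61, 61, 60, 60]  (not all equal)
t=6: [60, 60, 60, 60, 60, 59, 59, 59, 59, 59, 59, 59, 59, 59]  (not all equal)
t=7: [60, 60, 60, 60, 60, 60, 60, 60, 60, 60, 60, 60, 60, 60]  (all equal)

Answer: 7
Key observation: Synchronization is absorbing here: once all patches are equal they stay equal, and step 7 is the first all-equal step.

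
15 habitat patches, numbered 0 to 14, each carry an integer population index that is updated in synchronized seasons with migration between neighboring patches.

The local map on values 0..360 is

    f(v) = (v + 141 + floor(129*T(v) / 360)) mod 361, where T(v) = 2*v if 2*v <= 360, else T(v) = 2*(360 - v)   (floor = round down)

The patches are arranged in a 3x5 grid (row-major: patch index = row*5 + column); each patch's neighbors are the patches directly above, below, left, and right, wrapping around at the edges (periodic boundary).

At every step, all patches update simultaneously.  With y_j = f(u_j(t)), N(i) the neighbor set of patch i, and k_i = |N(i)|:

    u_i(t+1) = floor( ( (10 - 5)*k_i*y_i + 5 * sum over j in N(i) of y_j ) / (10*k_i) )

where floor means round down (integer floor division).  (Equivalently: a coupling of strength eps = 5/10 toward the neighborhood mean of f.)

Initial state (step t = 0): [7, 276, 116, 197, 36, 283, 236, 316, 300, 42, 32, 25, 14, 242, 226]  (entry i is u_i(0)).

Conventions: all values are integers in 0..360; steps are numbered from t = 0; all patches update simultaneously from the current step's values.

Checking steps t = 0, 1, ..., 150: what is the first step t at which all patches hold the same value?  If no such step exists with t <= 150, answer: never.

Answer: never
Key observation: The state at step 14 reappears at step 21 — the system is in a cycle of period 7 from step 14 on.  No step 0..21 is synchronized, and the cycle repeats forever, so no step up to 150 (or ever) has all patches equal.

Derivation:
t=0: [7, 276, 116, 197, 36, 283, 236, 316, 300, 42, 32, 25, 14, 242, 226]  (not all equal)
t=1: [155, 155, 232, 142, 171, 142, 120, 155, 128, 174, 167, 164, 177, 113, 140]  (not all equal)
t=2: [49, 92, 76, 120, 57, 78, 195, 134, 240, 98, 51, 98, 109, 227, 78]  (not all equal)
t=3: [242, 261, 258, 263, 263, 243, 157, 104, 149, 266, 249, 272, 250, 182, 246]  (not all equal)
t=4: [107, 103, 136, 99, 110, 100, 105, 197, 96, 101, 108, 104, 133, 89, 106]  (not all equal)
t=5: [322, 280, 97, 272, 323, 316, 290, 127, 278, 315, 322, 281, 93, 264, 318]  (not all equal)
t=6: [127, 142, 264, 140, 126, 126, 150, 284, 147, 126, 127, 141, 261, 138, 126]  (not all equal)
t=7: [316, 77, 90, 74, 315, 317, 83, 95, 79, 316, 316, 77, 89, 73, 314]  (not all equal)
t=8: [145, 258, 289, 254, 144, 146, 263, 295, 258, 145, 145, 258, 288, 253, 143]  (not all equal)
t=9: [38, 101, 117, 100, 37, 39, 102, 118, 101, 38, 38, 101, 117, 100, 36]  (not all equal)
t=10: [219, 304, 334, 302, 217, 220, 305, 335, 303, 218, 219, 304, 334, 302, 217]  (not all equal)
t=11: [102, 122, 129, 121, 102, 102, 122, 129, 121, 102, 102, 122, 129, 121, 102]  (not all equal)
t=12: [320, 302, 88, 300, 320, 320, 302, 88, 300, 320, 320, 302, 88, 300, 320]  (not all equal)
t=13: [127, 144, 249, 144, 127, 127, 144, 249, 144, 127, 127, 144, 249, 144, 127]  (not all equal)
t=14: [317, 78, 87, 78, 317, 317, 78, 87, 78, 317, 317, 78, 87, 78, 317]  (not all equal)
t=15: [145, 257, 286, 257, 145, 145, 257, 286, 257, 145, 145, 257, 286, 257, 145]  (not all equal)
t=16: [38, 100, 116, 100, 38, 38, 100, 116, 100, 38, 38, 100, 116, 100, 38]  (not all equal)
t=17: [219, 302, 333, 302, 219, 219, 302, 333, 302, 219, 219, 302, 333, 302, 219]  (not all equal)
t=18: [102, 121, 129, 121, 102, 102, 121, 129, 121, 102, 102, 121, 129, 121, 102]  (not all equal)
t=19: [320, 300, 87, 300, 320, 320, 300, 87, 300, 320, 320, 300, 87, 300, 320]  (not all equal)
t=20: [127, 144, 248, 144, 127, 127, 144, 248, 144, 127, 127, 144, 248, 144, 127]  (not all equal)
t=21: [317, 78, 87, 78, 317, 317, 78, 87, 78, 317, 317, 78, 87, 78, 317]  (not all equal)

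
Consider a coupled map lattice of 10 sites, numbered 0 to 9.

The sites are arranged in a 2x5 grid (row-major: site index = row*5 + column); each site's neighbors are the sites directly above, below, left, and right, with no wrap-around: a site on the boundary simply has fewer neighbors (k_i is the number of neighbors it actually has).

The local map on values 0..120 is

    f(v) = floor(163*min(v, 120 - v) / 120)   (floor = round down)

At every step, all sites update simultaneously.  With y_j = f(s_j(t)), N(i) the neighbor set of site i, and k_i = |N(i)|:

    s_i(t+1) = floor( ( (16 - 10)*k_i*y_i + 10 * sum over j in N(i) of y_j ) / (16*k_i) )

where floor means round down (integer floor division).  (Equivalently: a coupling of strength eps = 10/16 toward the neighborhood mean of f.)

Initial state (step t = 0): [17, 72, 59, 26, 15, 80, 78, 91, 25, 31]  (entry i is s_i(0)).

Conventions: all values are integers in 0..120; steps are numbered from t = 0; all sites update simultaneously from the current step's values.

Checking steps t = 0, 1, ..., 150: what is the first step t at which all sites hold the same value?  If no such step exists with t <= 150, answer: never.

Simulating step by step:
t=0: [17, 72, 59, 26, 15, 80, 78, 91, 25, 31]  (not all equal)
t=1: [45, 57, 58, 40, 31, 45, 54, 50, 36, 32]  (not all equal)
t=2: [66, 73, 70, 55, 46, 64, 70, 66, 52, 44]  (not all equal)
t=3: [70, 66, 68, 69, 64, 72, 69, 69, 69, 63]  (not all equal)
t=4: [68, 70, 70, 70, 74, 66, 69, 69, 70, 74]  (not all equal)
t=5: [70, 68, 67, 65, 63, 70, 69, 68, 66, 63]  (not all equal)
t=6: [67, 69, 71, 73, 76, 67, 69, 70, 73, 75]  (not all equal)
t=7: [70, 68, 66, 62, 60, 70, 69, 66, 63, 61]  (not all equal)
t=8: [67, 69, 73, 77, 79, 67, 69, 73, 77, 79]  (not all equal)
t=9: [70, 68, 63, 58, 55, 70, 68, 63, 58, 55]  (not all equal)
t=10: [67, 70, 75, 76, 75, 67, 70, 75, 76, 75]  (not all equal)
t=11: [69, 66, 61, 59, 60, 69, 66, 61, 59, 60]  (not all equal)
t=12: [70, 73, 78, 80, 80, 70, 73, 78, 80, 80]  (not all equal)
t=13: [65, 62, 57, 54, 54, 65, 62, 57, 54, 54]  (not all equal)
t=14: [75, 76, 76, 73, 73, 75, 76, 76, 73, 73]  (not all equal)
t=15: [60, 59, 59, 62, 63, 60, 59, 59, 62, 63]  (not all equal)
t=16: [80, 80, 79, 78, 77, 80, 80, 79, 78, 77]  (not all equal)
t=17: [54, 54, 55, 56, 57, 54, 54, 55, 56, 57]  (not all equal)
t=18: [73, 73, 74, 75, 76, 73, 73, 74, 75, 76]  (not all equal)
t=19: [63, 62, 62, 60, 59, 63, 62, 62, 60, 59]  (not all equal)
t=20: [77, 77, 78, 80, 80, 77, 77, 78, 80, 80]  (not all equal)
t=21: [58, 57, 56, 54, 54, 58, 57, 56, 54, 54]  (not all equal)
t=22: [77, 77, 75, 73, 73, 77, 77, 75, 73, 73]  (not all equal)
t=23: [58, 58, 60, 62, 63, 58, 58, 60, 62, 63]  (not all equal)
t=24: [78, 78, 79, 78, 77, 78, 78, 79, 78, 77]  (not all equal)
t=25: [57, 56, 55, 56, 57, 57, 56, 55, 56, 57]  (not all equal)
t=26: [76, 75, 74, 75, 76, 76, 75, 74, 75, 76]  (not all equal)
t=27: [59, 60, 61, 60, 59, 59, 60, 61, 60, 59]  (not all equal)
t=28: [80, 80, 80, 80, 80, 80, 80, 80, 80, 80]  (all equal)

Answer: 28
Key observation: Synchronization is absorbing here: once all sites are equal they stay equal, and step 28 is the first all-equal step.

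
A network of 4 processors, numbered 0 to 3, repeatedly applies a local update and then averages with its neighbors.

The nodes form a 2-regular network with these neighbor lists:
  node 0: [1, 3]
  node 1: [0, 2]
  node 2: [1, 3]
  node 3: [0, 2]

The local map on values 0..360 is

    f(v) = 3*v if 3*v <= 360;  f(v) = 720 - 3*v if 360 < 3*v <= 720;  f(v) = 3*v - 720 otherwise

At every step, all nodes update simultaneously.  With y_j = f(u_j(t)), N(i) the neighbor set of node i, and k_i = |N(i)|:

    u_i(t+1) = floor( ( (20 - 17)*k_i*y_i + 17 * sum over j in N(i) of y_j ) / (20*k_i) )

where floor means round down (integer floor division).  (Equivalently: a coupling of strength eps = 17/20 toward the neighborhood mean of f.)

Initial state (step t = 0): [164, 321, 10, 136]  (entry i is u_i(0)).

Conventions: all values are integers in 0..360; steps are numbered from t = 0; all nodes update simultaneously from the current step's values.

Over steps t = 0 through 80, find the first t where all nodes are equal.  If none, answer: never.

Simulating step by step:
t=0: [164, 321, 10, 136]  (not all equal)
t=1: [270, 146, 240, 156]  (not all equal)
t=2: [240, 80, 226, 76]  (not all equal)
t=3: [198, 53, 205, 52]  (not all equal)
t=4: [152, 122, 149, 121]  (not all equal)
t=5: [341, 281, 343, 281]  (not all equal)
t=6: [150, 278, 150, 278]  (not all equal)
t=7: [137, 246, 137, 246]  (not all equal)
t=8: [61, 265, 61, 265]  (not all equal)
t=9: [91, 166, 91, 166]  (not all equal)
t=10: [229, 265, 229, 265]  (not all equal)
t=11: [68, 39, 68, 39]  (not all equal)
t=12: [130, 190, 130, 190]  (not all equal)
t=13: [177, 303, 177, 303]  (not all equal)
t=14: [189, 189, 189, 189]  (all equal)

Answer: 14
Key observation: Synchronization is absorbing here: once all nodes are equal they stay equal, and step 14 is the first all-equal step.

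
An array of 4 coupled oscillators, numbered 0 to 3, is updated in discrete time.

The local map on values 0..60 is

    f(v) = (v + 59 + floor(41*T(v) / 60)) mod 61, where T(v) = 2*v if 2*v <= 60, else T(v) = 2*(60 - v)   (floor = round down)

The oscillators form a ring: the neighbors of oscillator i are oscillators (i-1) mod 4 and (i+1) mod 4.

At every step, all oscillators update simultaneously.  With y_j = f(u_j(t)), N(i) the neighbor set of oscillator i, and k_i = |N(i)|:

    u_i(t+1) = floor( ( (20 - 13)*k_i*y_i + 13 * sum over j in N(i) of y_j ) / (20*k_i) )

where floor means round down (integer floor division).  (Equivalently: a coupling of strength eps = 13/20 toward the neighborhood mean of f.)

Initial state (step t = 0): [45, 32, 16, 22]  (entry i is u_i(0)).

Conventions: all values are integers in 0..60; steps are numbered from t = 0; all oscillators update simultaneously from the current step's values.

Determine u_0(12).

Answer: u_0(12) = 2

Derivation:
t=0: [45, 32, 16, 22]
t=1: [19, 14, 30, 29]
t=2: [26, 27, 14, 18]
t=3: [33, 29, 23, 43]
t=4: [4, 20, 20, 19]
t=5: [30, 32, 44, 31]
t=6: [7, 5, 5, 5]
t=7: [10, 10, 9, 10]
t=8: [21, 20, 20, 20]
t=9: [45, 45, 45, 45]
t=10: [2, 2, 2, 2]
t=11: [2, 2, 2, 2]
t=12: [2, 2, 2, 2]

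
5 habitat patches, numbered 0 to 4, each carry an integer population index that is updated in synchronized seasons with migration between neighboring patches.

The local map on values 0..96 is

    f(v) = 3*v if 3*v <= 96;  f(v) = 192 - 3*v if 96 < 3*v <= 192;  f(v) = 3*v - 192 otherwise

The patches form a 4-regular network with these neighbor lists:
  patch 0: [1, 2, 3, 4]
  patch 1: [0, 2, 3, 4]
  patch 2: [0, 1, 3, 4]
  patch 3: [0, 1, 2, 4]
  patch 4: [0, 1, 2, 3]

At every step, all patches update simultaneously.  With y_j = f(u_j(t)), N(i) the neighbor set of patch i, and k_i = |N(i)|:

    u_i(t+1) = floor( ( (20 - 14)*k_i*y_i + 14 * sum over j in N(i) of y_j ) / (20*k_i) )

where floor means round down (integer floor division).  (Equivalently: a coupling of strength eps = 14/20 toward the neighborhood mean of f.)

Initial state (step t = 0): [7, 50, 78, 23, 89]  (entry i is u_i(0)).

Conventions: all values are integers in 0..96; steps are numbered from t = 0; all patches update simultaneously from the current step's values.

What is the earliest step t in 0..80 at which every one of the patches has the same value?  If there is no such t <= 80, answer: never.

Simulating step by step:
t=0: [7, 50, 78, 23, 89]  (not all equal)
t=1: [46, 48, 48, 52, 52]  (not all equal)
t=2: [45, 44, 44, 43, 43]  (not all equal)
t=3: [60, 60, 60, 60, 60]  (all equal)

Answer: 3
Key observation: Synchronization is absorbing here: once all patches are equal they stay equal, and step 3 is the first all-equal step.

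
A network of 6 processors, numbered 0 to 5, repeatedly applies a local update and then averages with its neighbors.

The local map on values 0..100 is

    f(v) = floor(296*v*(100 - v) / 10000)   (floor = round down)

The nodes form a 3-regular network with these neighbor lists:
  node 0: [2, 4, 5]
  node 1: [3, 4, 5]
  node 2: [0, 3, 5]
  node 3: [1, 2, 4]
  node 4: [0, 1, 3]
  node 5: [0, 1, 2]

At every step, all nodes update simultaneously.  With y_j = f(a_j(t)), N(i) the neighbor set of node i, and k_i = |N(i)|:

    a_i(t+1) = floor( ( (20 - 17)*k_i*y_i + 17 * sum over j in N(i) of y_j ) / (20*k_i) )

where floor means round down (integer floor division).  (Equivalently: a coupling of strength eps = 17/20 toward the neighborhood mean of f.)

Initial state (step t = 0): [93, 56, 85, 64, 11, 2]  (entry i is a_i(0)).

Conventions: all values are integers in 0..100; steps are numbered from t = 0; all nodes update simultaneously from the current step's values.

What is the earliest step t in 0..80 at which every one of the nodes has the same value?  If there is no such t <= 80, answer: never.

Answer: never
Key observation: The state at step 4 reappears at step 6 — the system is in a cycle of period 2 from step 4 on.  No step 0..6 is synchronized, and the cycle repeats forever, so no step up to 80 (or ever) has all nodes equal.

Derivation:
t=0: [93, 56, 85, 64, 11, 2]  (not all equal)
t=1: [22, 39, 31, 49, 49, 37]  (not all equal)
t=2: [65, 71, 63, 69, 65, 62]  (not all equal)
t=3: [67, 65, 66, 64, 63, 65]  (not all equal)
t=4: [66, 67, 66, 67, 66, 66]  (not all equal)
t=5: [66, 65, 65, 65, 65, 65]  (not all equal)
t=6: [66, 67, 66, 67, 66, 66]  (not all equal)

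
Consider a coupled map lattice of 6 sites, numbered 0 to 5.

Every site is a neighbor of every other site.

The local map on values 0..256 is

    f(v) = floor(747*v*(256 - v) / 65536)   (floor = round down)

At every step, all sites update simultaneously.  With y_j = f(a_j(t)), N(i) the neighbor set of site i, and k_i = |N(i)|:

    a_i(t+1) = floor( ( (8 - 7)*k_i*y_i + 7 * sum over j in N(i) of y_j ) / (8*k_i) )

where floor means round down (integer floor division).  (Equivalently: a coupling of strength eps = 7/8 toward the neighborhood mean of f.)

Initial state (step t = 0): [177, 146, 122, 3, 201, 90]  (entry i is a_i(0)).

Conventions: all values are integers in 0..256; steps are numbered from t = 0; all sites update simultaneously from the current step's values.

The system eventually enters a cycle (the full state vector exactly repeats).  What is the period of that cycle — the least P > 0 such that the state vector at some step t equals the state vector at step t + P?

Answer: 2
Key observation: The state at step 18, [171, 171, 171, 171, 171, 171], reappears at step 20 — and no state repeats earlier — so the cycle the system enters has period 2.

Derivation:
t=0: [177, 146, 122, 3, 201, 90]
t=1: [137, 136, 136, 145, 139, 137]
t=2: [185, 184, 184, 185, 185, 185]
t=3: [149, 149, 149, 149, 149, 149]
t=4: [181, 181, 181, 181, 181, 181]
t=5: [154, 154, 154, 154, 154, 154]
t=6: [179, 179, 179, 179, 179, 179]
t=7: [157, 157, 157, 157, 157, 157]
t=8: [177, 177, 177, 177, 177, 177]
t=9: [159, 159, 159, 159, 159, 159]
t=10: [175, 175, 175, 175, 175, 175]
t=11: [161, 161, 161, 161, 161, 161]
t=12: [174, 174, 174, 174, 174, 174]
t=13: [162, 162, 162, 162, 162, 162]
t=14: [173, 173, 173, 173, 173, 173]
t=15: [163, 163, 163, 163, 163, 163]
t=16: [172, 172, 172, 172, 172, 172]
t=17: [164, 164, 164, 164, 164, 164]
t=18: [171, 171, 171, 171, 171, 171]
t=19: [165, 165, 165, 165, 165, 165]
t=20: [171, 171, 171, 171, 171, 171]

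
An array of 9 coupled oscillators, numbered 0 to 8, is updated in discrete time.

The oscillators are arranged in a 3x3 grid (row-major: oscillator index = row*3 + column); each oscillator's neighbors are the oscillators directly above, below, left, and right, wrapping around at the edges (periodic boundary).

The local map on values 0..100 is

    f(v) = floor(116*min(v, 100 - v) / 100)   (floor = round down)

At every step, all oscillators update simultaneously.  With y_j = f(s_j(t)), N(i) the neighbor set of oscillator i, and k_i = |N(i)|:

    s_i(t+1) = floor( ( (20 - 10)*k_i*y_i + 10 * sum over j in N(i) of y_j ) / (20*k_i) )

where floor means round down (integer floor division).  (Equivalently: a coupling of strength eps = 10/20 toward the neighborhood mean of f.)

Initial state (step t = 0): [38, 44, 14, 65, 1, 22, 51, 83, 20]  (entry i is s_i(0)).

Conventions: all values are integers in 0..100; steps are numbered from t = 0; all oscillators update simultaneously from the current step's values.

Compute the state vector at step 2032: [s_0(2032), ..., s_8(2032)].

Answer: [55, 55, 55, 55, 55, 55, 55, 55, 55]
Key observation: The state at step 7, [52, 52, 52, 52, 52, 52, 52, 52, 52], reappears at step 9: the system is in a cycle of period 2 from step 7 on.  Therefore the state at step 2032 equals the state at step 7 + ((2032 - 7) mod 2) = 8, which is [55, 55, 55, 55, 55, 55, 55, 55, 55].

Derivation:
t=0: [38, 44, 14, 65, 1, 22, 51, 83, 20]
t=1: [42, 35, 25, 35, 17, 22, 43, 25, 26]
t=2: [43, 35, 32, 37, 26, 27, 42, 31, 31]
t=3: [45, 38, 37, 40, 33, 33, 44, 36, 36]
t=4: [48, 43, 42, 45, 40, 39, 48, 42, 42]
t=5: [53, 49, 48, 51, 47, 46, 52, 48, 48]
t=6: [54, 55, 54, 55, 54, 54, 55, 55, 54]
t=7: [52, 52, 52, 52, 52, 52, 52, 52, 52]
t=8: [55, 55, 55, 55, 55, 55, 55, 55, 55]
t=9: [52, 52, 52, 52, 52, 52, 52, 52, 52]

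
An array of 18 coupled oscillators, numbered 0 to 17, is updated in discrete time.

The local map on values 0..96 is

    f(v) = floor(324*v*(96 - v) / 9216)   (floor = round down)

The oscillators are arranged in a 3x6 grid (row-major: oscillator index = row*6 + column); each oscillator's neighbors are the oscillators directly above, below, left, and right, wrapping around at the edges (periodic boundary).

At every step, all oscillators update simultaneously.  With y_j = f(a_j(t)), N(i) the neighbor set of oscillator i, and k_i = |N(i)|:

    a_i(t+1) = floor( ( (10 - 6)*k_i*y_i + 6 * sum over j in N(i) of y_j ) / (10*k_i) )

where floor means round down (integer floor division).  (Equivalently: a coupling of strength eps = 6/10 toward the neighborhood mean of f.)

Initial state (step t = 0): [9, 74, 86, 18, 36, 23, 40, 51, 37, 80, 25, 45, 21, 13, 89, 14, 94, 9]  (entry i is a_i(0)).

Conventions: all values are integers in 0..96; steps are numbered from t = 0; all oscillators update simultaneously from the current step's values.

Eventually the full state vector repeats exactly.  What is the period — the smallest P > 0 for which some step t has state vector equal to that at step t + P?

Simulating step by step:
t=0: [9, 74, 86, 18, 36, 23, 40, 51, 37, 80, 25, 45, 21, 13, 89, 14, 94, 9]
t=1: [48, 48, 42, 48, 56, 54, 67, 69, 56, 52, 55, 65, 47, 46, 35, 34, 33, 40]
t=2: [78, 78, 78, 79, 78, 77, 71, 72, 76, 78, 76, 73, 78, 77, 76, 75, 75, 76]
t=3: [51, 50, 49, 49, 50, 51, 57, 56, 52, 50, 53, 56, 51, 52, 52, 52, 53, 53]
t=4: [79, 79, 80, 80, 80, 79, 78, 78, 79, 80, 79, 78, 79, 79, 80, 80, 80, 79]
t=5: [47, 47, 45, 45, 45, 47, 48, 48, 46, 45, 46, 48, 47, 47, 45, 45, 45, 47]
t=6: [80, 80, 80, 80, 80, 80, 80, 80, 80, 80, 80, 80, 80, 80, 80, 80, 80, 80]
t=7: [45, 45, 45, 45, 45, 45, 45, 45, 45, 45, 45, 45, 45, 45, 45, 45, 45, 45]
t=8: [80, 80, 80, 80, 80, 80, 80, 80, 80, 80, 80, 80, 80, 80, 80, 80, 80, 80]

Answer: 2
Key observation: The state at step 6, [80, 80, 80, 80, 80, 80, 80, 80, 80, 80, 80, 80, 80, 80, 80, 80, 80, 80], reappears at step 8 — and no state repeats earlier — so the cycle the system enters has period 2.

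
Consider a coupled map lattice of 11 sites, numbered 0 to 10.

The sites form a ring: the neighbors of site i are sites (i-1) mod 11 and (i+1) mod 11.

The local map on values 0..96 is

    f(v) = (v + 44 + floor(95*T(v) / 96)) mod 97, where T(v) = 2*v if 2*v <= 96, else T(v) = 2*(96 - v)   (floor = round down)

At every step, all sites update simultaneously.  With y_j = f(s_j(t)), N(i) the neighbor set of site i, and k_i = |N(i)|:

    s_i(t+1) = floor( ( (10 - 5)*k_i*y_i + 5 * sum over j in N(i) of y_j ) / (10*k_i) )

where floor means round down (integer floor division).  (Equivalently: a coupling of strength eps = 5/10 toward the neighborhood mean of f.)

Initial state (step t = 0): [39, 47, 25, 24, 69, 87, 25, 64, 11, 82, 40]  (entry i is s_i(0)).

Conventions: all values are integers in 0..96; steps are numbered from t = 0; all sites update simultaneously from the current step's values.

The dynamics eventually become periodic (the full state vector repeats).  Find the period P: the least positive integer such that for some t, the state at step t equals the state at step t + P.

Simulating step by step:
t=0: [39, 47, 25, 24, 69, 87, 25, 64, 11, 82, 40]
t=1: [69, 64, 36, 31, 51, 48, 41, 61, 70, 63, 62]
t=2: [72, 67, 55, 54, 75, 84, 76, 72, 72, 73, 74]
t=3: [66, 72, 80, 78, 66, 58, 61, 65, 65, 65, 64]
t=4: [71, 65, 60, 62, 71, 77, 76, 74, 73, 73, 73]
t=5: [68, 72, 76, 74, 67, 62, 62, 63, 64, 65, 65]
t=6: [69, 66, 63, 65, 70, 74, 75, 75, 74, 73, 72]
t=7: [69, 72, 73, 72, 68, 64, 63, 63, 64, 65, 66]
t=8: [69, 66, 65, 66, 70, 73, 74, 74, 74, 73, 71]
t=9: [69, 71, 72, 71, 68, 65, 64, 64, 64, 65, 67]
t=10: [69, 67, 66, 67, 70, 72, 73, 74, 73, 72, 71]
t=11: [69, 70, 71, 70, 68, 66, 65, 64, 65, 66, 67]
t=12: [69, 68, 67, 68, 70, 71, 73, 73, 73, 72, 70]
t=13: [69, 70, 70, 69, 68, 66, 65, 65, 65, 66, 67]
t=14: [69, 68, 68, 69, 70, 71, 72, 73, 72, 72, 70]
t=15: [69, 69, 69, 69, 68, 67, 66, 65, 65, 66, 67]
t=16: [69, 69, 69, 69, 70, 71, 72, 72, 72, 72, 70]
t=17: [68, 69, 69, 68, 68, 67, 66, 66, 66, 66, 67]
t=18: [70, 69, 69, 69, 70, 71, 71, 72, 72, 71, 71]
t=19: [68, 68, 69, 68, 68, 67, 66, 66, 66, 66, 67]
t=20: [70, 69, 69, 69, 70, 71, 71, 72, 72, 71, 71]

Answer: 2
Key observation: The state at step 18, [70, 69, 69, 69, 70, 71, 71, 72, 72, 71, 71], reappears at step 20 — and no state repeats earlier — so the cycle the system enters has period 2.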